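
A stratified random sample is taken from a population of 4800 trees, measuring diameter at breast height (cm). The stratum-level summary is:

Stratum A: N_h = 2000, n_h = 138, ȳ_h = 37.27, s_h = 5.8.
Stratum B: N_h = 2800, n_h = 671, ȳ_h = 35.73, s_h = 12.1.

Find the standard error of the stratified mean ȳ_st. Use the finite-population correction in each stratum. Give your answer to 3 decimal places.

V̂(ȳ_st) = Σ W_h² (1 − n_h/N_h) s_h²/n_h, with W_h = N_h/N and N = 4800:
  stratum A: (2000/4800)²·(1 − 138/2000)·5.8²/138 = 0.0394007
  stratum B: (2800/4800)²·(1 − 671/2800)·12.1²/671 = 0.0564546
V̂(ȳ_st) = 0.0958553
SE(ȳ_st) = √0.0958553 = 0.309605

SE(ȳ_st) ≈ 0.310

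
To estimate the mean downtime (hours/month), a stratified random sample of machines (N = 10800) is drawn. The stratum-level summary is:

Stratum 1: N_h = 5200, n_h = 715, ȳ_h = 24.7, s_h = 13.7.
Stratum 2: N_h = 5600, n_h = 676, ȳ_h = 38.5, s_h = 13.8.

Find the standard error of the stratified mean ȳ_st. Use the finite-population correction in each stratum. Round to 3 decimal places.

SE(ȳ_st) ≈ 0.345

V̂(ȳ_st) = Σ W_h² (1 − n_h/N_h) s_h²/n_h, with W_h = N_h/N and N = 10800:
  stratum 1: (5200/10800)²·(1 − 715/5200)·13.7²/715 = 0.0524872
  stratum 2: (5600/10800)²·(1 − 676/5600)·13.8²/676 = 0.0665994
V̂(ȳ_st) = 0.119087
SE(ȳ_st) = √0.119087 = 0.345089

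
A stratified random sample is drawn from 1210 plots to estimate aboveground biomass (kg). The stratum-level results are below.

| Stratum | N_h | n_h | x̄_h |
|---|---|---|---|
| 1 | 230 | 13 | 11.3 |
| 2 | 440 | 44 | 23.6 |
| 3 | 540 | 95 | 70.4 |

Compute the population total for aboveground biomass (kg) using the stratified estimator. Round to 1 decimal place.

τ̂_st ≈ 50999.0

τ̂_st = Σ N_h x̄_h = 230·11.3 + 440·23.6 + 540·70.4 = 50999.0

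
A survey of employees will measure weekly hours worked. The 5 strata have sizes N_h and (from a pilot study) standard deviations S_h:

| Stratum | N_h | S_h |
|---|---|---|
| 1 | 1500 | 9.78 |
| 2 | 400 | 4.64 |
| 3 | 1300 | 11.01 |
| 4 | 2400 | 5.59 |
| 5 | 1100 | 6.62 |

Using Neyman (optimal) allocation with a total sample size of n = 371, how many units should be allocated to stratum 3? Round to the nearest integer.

Neyman allocation: n_h = n · N_h S_h / Σ N_i S_i, with n = 371.
  stratum 1: N_h·S_h = 1500·9.78 = 14670.00
  stratum 2: N_h·S_h = 400·4.64 = 1856.00
  stratum 3: N_h·S_h = 1300·11.01 = 14313.00
  stratum 4: N_h·S_h = 2400·5.59 = 13416.00
  stratum 5: N_h·S_h = 1100·6.62 = 7282.00
Σ N_h S_h = 51537.00
n for stratum 3 = 371·14313.00/51537.00 = 103.035 → 103

103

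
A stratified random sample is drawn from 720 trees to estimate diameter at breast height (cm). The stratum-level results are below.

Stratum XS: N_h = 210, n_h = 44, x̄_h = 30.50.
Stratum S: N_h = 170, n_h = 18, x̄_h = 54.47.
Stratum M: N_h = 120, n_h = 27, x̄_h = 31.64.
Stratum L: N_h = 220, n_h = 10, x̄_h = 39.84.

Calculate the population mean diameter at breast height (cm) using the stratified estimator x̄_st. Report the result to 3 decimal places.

N = Σ N_h = 720. Stratum weights W_h = N_h/N.
x̄_st = (210·30.50 + 170·54.47 + 120·31.64 + 220·39.84) / 720 = 39.20347

x̄_st ≈ 39.203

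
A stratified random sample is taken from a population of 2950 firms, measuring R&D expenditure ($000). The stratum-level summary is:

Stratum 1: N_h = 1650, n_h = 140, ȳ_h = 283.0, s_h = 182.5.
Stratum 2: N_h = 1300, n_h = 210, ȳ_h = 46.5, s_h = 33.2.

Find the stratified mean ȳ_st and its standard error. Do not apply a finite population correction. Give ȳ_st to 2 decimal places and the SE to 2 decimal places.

ȳ_st ≈ 178.78, SE ≈ 8.69

ȳ_st = Σ W_h ȳ_h = (1650·283.0 + 1300·46.5)/2950 = 178.77966
V̂(ȳ_st) = Σ W_h² s_h²/n_h, with W_h = N_h/N and N = 2950:
  stratum 1: (1650/2950)²·182.5²/140 = 74.4255
  stratum 2: (1300/2950)²·33.2²/210 = 1.01929
V̂(ȳ_st) = 75.4448
SE(ȳ_st) = √75.4448 = 8.68589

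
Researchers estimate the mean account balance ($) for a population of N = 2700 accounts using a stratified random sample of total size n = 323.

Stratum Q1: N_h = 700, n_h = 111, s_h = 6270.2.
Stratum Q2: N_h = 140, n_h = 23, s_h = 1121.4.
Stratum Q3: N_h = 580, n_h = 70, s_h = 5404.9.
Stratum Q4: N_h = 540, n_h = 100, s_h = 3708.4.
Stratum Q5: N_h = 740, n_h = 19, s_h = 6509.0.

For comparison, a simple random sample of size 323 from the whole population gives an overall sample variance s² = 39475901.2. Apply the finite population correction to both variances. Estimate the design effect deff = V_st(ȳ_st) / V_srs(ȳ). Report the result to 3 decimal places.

deff ≈ 1.903

V̂(ȳ_st) = Σ W_h² (1 − n_h/N_h) s_h²/n_h, with W_h = N_h/N and N = 2700:
  stratum Q1: (700/2700)²·(1 − 111/700)·6270.2²/111 = 20032.1
  stratum Q2: (140/2700)²·(1 − 23/140)·1121.4²/23 = 122.851
  stratum Q3: (580/2700)²·(1 − 70/580)·5404.9²/70 = 16933.5
  stratum Q4: (540/2700)²·(1 − 100/540)·3708.4²/100 = 4482.21
  stratum Q5: (740/2700)²·(1 − 19/740)·6509.0²/19 = 163198
V_st = 204769
V_srs = (1 − 323/2700)·39475901.2/323 = 107596
deff = V_st / V_srs = 204769/107596 = 1.9031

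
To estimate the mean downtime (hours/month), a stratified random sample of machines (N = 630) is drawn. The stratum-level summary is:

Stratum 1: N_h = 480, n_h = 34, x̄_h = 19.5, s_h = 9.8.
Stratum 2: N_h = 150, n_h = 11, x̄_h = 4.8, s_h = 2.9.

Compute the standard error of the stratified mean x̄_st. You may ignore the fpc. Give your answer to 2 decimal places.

V̂(x̄_st) = Σ W_h² s_h²/n_h, with W_h = N_h/N and N = 630:
  stratum 1: (480/630)²·9.8²/34 = 1.63974
  stratum 2: (150/630)²·2.9²/11 = 0.0433416
V̂(x̄_st) = 1.68308
SE(x̄_st) = √1.68308 = 1.29734

SE(x̄_st) ≈ 1.30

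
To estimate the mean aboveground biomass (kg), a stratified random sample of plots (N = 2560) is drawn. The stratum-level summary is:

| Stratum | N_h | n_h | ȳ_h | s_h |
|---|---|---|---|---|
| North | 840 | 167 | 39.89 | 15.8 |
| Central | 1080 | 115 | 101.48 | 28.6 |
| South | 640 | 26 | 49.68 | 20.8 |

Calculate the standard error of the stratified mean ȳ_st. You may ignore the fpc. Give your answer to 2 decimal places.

SE(ȳ_st) ≈ 1.57

V̂(ȳ_st) = Σ W_h² s_h²/n_h, with W_h = N_h/N and N = 2560:
  stratum North: (840/2560)²·15.8²/167 = 0.160945
  stratum Central: (1080/2560)²·28.6²/115 = 1.26591
  stratum South: (640/2560)²·20.8²/26 = 1.04
V̂(ȳ_st) = 2.46685
SE(ȳ_st) = √2.46685 = 1.57062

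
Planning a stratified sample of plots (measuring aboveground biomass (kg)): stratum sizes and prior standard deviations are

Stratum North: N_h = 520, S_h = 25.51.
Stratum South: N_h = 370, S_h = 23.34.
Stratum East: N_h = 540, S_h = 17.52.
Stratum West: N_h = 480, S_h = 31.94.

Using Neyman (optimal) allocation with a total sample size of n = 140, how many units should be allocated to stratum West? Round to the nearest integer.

46

Neyman allocation: n_h = n · N_h S_h / Σ N_i S_i, with n = 140.
  stratum North: N_h·S_h = 520·25.51 = 13265.20
  stratum South: N_h·S_h = 370·23.34 = 8635.80
  stratum East: N_h·S_h = 540·17.52 = 9460.80
  stratum West: N_h·S_h = 480·31.94 = 15331.20
Σ N_h S_h = 46693.00
n for stratum West = 140·15331.20/46693.00 = 45.968 → 46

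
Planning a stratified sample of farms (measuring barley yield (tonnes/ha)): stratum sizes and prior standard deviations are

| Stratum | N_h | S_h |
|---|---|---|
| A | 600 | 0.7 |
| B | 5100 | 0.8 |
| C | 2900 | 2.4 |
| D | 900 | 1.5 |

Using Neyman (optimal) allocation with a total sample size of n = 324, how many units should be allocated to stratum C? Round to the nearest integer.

176

Neyman allocation: n_h = n · N_h S_h / Σ N_i S_i, with n = 324.
  stratum A: N_h·S_h = 600·0.7 = 420.00
  stratum B: N_h·S_h = 5100·0.8 = 4080.00
  stratum C: N_h·S_h = 2900·2.4 = 6960.00
  stratum D: N_h·S_h = 900·1.5 = 1350.00
Σ N_h S_h = 12810.00
n for stratum C = 324·6960.00/12810.00 = 176.037 → 176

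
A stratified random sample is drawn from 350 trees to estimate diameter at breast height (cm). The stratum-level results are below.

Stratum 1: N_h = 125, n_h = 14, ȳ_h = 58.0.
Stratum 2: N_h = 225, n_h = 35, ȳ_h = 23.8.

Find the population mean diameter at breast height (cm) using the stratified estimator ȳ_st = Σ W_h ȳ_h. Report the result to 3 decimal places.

N = Σ N_h = 350. Stratum weights W_h = N_h/N.
ȳ_st = (125·58.0 + 225·23.8) / 350 = 36.01429

ȳ_st ≈ 36.014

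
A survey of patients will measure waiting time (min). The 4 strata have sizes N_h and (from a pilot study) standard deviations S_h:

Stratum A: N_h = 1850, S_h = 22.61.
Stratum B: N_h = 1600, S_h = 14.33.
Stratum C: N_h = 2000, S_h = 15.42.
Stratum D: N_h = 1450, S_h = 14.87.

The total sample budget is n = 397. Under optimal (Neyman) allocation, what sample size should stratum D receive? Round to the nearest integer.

73

Neyman allocation: n_h = n · N_h S_h / Σ N_i S_i, with n = 397.
  stratum A: N_h·S_h = 1850·22.61 = 41828.50
  stratum B: N_h·S_h = 1600·14.33 = 22928.00
  stratum C: N_h·S_h = 2000·15.42 = 30840.00
  stratum D: N_h·S_h = 1450·14.87 = 21561.50
Σ N_h S_h = 117158.00
n for stratum D = 397·21561.50/117158.00 = 73.063 → 73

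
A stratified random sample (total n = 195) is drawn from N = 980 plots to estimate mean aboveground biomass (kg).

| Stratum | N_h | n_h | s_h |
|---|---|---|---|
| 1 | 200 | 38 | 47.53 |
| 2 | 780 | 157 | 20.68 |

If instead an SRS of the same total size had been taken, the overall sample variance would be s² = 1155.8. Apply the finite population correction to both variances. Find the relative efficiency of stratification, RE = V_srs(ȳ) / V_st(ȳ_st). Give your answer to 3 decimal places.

V̂(ȳ_st) = Σ W_h² (1 − n_h/N_h) s_h²/n_h, with W_h = N_h/N and N = 980:
  stratum 1: (200/980)²·(1 − 38/200)·47.53²/38 = 2.0056
  stratum 2: (780/980)²·(1 − 157/780)·20.68²/157 = 1.37826
V_st = 3.38387
V_srs = (1 − 195/980)·1155.8/195 = 4.74779
Relative efficiency = V_srs / V_st = 4.74779/3.38387 = 1.4031

RE ≈ 1.403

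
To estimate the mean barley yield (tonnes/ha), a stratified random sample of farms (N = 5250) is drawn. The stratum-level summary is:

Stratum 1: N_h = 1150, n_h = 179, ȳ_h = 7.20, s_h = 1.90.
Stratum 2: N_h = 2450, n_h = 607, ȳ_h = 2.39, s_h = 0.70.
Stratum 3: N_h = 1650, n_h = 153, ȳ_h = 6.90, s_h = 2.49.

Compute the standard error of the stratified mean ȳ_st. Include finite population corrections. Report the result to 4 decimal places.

V̂(ȳ_st) = Σ W_h² (1 − n_h/N_h) s_h²/n_h, with W_h = N_h/N and N = 5250:
  stratum 1: (1150/5250)²·(1 − 179/1150)·1.90²/179 = 0.000817058
  stratum 2: (2450/5250)²·(1 − 607/2450)·0.70²/607 = 0.000132245
  stratum 3: (1650/5250)²·(1 − 153/1650)·2.49²/153 = 0.00363157
V̂(ȳ_st) = 0.00458087
SE(ȳ_st) = √0.00458087 = 0.0676821

SE(ȳ_st) ≈ 0.0677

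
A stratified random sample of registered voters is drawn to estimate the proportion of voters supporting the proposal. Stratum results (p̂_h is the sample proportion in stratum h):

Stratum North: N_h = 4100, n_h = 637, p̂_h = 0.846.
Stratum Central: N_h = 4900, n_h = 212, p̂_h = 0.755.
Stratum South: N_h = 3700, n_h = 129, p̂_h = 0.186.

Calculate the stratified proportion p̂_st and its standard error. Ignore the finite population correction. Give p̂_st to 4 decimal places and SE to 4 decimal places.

N = 12700; stratum weights W_h = N_h/N.
p̂_st = Σ W_h p̂_h = (4100·0.846 + 4900·0.755 + 3700·0.186)/12700 = 0.61861
V̂(p̂_st) = Σ W_h² p̂_h(1−p̂_h)/(n_h−1):
  stratum North: (4100/12700)²·0.846·0.154/636 = 2.13498e-05
  stratum Central: (4900/12700)²·0.755·0.245/211 = 0.000130501
  stratum South: (3700/12700)²·0.186·0.814/128 = 0.000100398
V̂(p̂_st) = 0.000252249; SE = √V̂ = 0.0158823

p̂_st ≈ 0.6186, SE ≈ 0.0159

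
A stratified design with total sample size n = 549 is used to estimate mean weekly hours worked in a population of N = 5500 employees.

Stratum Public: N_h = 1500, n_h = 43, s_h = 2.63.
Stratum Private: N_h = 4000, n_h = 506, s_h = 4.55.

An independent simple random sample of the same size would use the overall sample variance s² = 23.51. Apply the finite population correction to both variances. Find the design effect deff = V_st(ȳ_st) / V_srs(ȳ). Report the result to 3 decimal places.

deff ≈ 0.792

V̂(ȳ_st) = Σ W_h² (1 − n_h/N_h) s_h²/n_h, with W_h = N_h/N and N = 5500:
  stratum Public: (1500/5500)²·(1 − 43/1500)·2.63²/43 = 0.0116217
  stratum Private: (4000/5500)²·(1 − 506/4000)·4.55²/506 = 0.018903
V_st = 0.0305246
V_srs = (1 − 549/5500)·23.51/549 = 0.0385488
deff = V_st / V_srs = 0.0305246/0.0385488 = 0.7918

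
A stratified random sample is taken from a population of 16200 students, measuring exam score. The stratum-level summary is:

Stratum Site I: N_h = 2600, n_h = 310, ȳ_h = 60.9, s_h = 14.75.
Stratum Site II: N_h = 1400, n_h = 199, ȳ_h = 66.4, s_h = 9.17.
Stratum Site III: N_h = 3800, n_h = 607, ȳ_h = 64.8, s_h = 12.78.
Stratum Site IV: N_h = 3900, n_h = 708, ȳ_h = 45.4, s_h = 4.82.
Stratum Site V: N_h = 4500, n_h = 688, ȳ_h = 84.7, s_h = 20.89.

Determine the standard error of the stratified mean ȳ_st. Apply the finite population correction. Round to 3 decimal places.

SE(ȳ_st) ≈ 0.272

V̂(ȳ_st) = Σ W_h² (1 − n_h/N_h) s_h²/n_h, with W_h = N_h/N and N = 16200:
  stratum Site I: (2600/16200)²·(1 − 310/2600)·14.75²/310 = 0.0159221
  stratum Site II: (1400/16200)²·(1 − 199/1400)·9.17²/199 = 0.00270724
  stratum Site III: (3800/16200)²·(1 − 607/3800)·12.78²/607 = 0.0124401
  stratum Site IV: (3900/16200)²·(1 − 708/3900)·4.82²/708 = 0.00155653
  stratum Site V: (4500/16200)²·(1 − 688/4500)·20.89²/688 = 0.0414595
V̂(ȳ_st) = 0.0740855
SE(ȳ_st) = √0.0740855 = 0.272187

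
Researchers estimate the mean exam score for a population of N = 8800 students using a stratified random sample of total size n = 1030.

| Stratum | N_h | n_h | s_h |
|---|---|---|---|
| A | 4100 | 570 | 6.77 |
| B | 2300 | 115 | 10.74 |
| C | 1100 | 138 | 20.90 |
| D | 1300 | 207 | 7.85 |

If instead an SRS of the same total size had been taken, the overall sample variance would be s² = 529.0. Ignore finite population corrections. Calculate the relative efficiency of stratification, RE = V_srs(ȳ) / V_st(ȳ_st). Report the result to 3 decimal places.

V̂(ȳ_st) = Σ W_h² s_h²/n_h, with W_h = N_h/N and N = 8800:
  stratum A: (4100/8800)²·6.77²/570 = 0.0174544
  stratum B: (2300/8800)²·10.74²/115 = 0.0685174
  stratum C: (1100/8800)²·20.90²/138 = 0.0494577
  stratum D: (1300/8800)²·7.85²/207 = 0.00649666
V_st = 0.141926
V_srs = s²/n = 529.0/1030 = 0.513592
Relative efficiency = V_srs / V_st = 0.513592/0.141926 = 3.6187

RE ≈ 3.619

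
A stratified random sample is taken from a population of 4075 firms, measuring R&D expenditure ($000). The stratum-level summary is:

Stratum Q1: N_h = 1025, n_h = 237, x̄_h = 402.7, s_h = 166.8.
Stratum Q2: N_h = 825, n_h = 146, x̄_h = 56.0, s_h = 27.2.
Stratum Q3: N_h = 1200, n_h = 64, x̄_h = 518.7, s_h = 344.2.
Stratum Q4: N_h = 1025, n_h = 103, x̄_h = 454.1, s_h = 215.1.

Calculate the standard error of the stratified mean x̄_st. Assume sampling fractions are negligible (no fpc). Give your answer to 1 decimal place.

SE(x̄_st) ≈ 14.0

V̂(x̄_st) = Σ W_h² s_h²/n_h, with W_h = N_h/N and N = 4075:
  stratum Q1: (1025/4075)²·166.8²/237 = 7.42739
  stratum Q2: (825/4075)²·27.2²/146 = 0.207701
  stratum Q3: (1200/4075)²·344.2²/64 = 160.527
  stratum Q4: (1025/4075)²·215.1²/103 = 28.4208
V̂(x̄_st) = 196.583
SE(x̄_st) = √196.583 = 14.0208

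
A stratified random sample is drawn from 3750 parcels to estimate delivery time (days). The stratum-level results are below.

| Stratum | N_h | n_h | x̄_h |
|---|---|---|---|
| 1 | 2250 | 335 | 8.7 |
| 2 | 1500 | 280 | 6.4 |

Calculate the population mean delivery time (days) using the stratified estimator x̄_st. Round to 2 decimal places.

x̄_st ≈ 7.78

N = Σ N_h = 3750. Stratum weights W_h = N_h/N.
x̄_st = (2250·8.7 + 1500·6.4) / 3750 = 7.7800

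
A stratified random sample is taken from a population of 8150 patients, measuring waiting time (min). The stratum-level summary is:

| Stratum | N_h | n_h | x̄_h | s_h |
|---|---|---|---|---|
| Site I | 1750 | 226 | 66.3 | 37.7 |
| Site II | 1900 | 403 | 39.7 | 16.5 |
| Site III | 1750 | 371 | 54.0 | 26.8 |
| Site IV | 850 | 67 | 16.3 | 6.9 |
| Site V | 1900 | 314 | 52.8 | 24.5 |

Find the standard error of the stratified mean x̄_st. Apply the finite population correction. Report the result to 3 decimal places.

SE(x̄_st) ≈ 0.668

V̂(x̄_st) = Σ W_h² (1 − n_h/N_h) s_h²/n_h, with W_h = N_h/N and N = 8150:
  stratum Site I: (1750/8150)²·(1 − 226/1750)·37.7²/226 = 0.252512
  stratum Site II: (1900/8150)²·(1 − 403/1900)·16.5²/403 = 0.0289283
  stratum Site III: (1750/8150)²·(1 − 371/1750)·26.8²/371 = 0.0703368
  stratum Site IV: (850/8150)²·(1 − 67/850)·6.9²/67 = 0.00712015
  stratum Site V: (1900/8150)²·(1 − 314/1900)·24.5²/314 = 0.086725
V̂(x̄_st) = 0.445622
SE(x̄_st) = √0.445622 = 0.667549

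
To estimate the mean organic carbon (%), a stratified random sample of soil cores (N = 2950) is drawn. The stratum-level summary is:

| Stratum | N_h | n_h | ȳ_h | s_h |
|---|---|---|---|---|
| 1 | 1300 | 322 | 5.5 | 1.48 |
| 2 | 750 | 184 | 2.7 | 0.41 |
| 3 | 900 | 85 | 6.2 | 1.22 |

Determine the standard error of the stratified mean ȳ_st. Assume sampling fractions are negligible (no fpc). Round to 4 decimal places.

SE(ȳ_st) ≈ 0.0549

V̂(ȳ_st) = Σ W_h² s_h²/n_h, with W_h = N_h/N and N = 2950:
  stratum 1: (1300/2950)²·1.48²/322 = 0.00132102
  stratum 2: (750/2950)²·0.41²/184 = 5.90512e-05
  stratum 3: (900/2950)²·1.22²/85 = 0.00162983
V̂(ȳ_st) = 0.0030099
SE(ȳ_st) = √0.0030099 = 0.0548626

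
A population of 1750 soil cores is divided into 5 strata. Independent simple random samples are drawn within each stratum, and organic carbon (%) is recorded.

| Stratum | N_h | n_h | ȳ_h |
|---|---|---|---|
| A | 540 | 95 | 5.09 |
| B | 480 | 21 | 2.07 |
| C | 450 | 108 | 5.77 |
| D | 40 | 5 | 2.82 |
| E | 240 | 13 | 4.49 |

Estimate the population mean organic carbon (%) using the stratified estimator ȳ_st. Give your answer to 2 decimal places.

ȳ_st ≈ 4.30

N = Σ N_h = 1750. Stratum weights W_h = N_h/N.
ȳ_st = (540·5.09 + 480·2.07 + 450·5.77 + 40·2.82 + 240·4.49) / 1750 = 4.3023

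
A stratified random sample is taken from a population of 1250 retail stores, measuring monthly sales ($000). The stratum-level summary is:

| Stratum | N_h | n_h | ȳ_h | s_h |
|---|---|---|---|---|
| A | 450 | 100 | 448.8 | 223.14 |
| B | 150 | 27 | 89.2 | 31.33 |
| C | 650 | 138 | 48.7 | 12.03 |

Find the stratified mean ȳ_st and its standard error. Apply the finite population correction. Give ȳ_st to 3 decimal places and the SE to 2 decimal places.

ȳ_st ≈ 197.596, SE ≈ 7.13

ȳ_st = Σ W_h ȳ_h = (450·448.8 + 150·89.2 + 650·48.7)/1250 = 197.59600
V̂(ȳ_st) = Σ W_h² (1 − n_h/N_h) s_h²/n_h, with W_h = N_h/N and N = 1250:
  stratum A: (450/1250)²·(1 − 100/450)·223.14²/100 = 50.1898
  stratum B: (150/1250)²·(1 − 27/150)·31.33²/27 = 0.429273
  stratum C: (650/1250)²·(1 − 138/650)·12.03²/138 = 0.223365
V̂(ȳ_st) = 50.8424
SE(ȳ_st) = √50.8424 = 7.13039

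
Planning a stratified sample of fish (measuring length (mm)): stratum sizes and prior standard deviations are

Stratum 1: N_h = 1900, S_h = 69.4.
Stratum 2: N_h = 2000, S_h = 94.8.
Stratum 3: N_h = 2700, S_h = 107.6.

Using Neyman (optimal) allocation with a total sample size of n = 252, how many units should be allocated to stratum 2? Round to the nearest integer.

Neyman allocation: n_h = n · N_h S_h / Σ N_i S_i, with n = 252.
  stratum 1: N_h·S_h = 1900·69.4 = 131860.00
  stratum 2: N_h·S_h = 2000·94.8 = 189600.00
  stratum 3: N_h·S_h = 2700·107.6 = 290520.00
Σ N_h S_h = 611980.00
n for stratum 2 = 252·189600.00/611980.00 = 78.073 → 78

78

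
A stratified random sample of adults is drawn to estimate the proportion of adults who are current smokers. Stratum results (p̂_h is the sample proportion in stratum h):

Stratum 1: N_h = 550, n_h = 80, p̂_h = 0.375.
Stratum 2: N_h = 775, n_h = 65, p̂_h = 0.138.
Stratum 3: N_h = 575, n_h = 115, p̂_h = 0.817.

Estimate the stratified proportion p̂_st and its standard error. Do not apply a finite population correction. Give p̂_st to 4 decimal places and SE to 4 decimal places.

p̂_st ≈ 0.4121, SE ≈ 0.0260

N = 1900; stratum weights W_h = N_h/N.
p̂_st = Σ W_h p̂_h = (550·0.375 + 775·0.138 + 575·0.817)/1900 = 0.41209
V̂(p̂_st) = Σ W_h² p̂_h(1−p̂_h)/(n_h−1):
  stratum 1: (550/1900)²·0.375·0.625/79 = 0.000248601
  stratum 2: (775/1900)²·0.138·0.862/64 = 0.000309245
  stratum 3: (575/1900)²·0.817·0.183/114 = 0.000120115
V̂(p̂_st) = 0.000677961; SE = √V̂ = 0.0260377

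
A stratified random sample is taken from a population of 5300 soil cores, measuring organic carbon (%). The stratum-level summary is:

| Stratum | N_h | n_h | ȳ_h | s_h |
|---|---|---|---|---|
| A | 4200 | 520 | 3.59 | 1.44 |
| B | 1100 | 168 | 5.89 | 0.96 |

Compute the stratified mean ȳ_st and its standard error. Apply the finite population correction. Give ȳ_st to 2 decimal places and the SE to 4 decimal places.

ȳ_st ≈ 4.07, SE ≈ 0.0489

ȳ_st = Σ W_h ȳ_h = (4200·3.59 + 1100·5.89)/5300 = 4.06736
V̂(ȳ_st) = Σ W_h² (1 − n_h/N_h) s_h²/n_h, with W_h = N_h/N and N = 5300:
  stratum A: (4200/5300)²·(1 − 520/4200)·1.44²/520 = 0.00219415
  stratum B: (1100/5300)²·(1 − 168/1100)·0.96²/168 = 0.000200212
V̂(ȳ_st) = 0.00239437
SE(ȳ_st) = √0.00239437 = 0.0489323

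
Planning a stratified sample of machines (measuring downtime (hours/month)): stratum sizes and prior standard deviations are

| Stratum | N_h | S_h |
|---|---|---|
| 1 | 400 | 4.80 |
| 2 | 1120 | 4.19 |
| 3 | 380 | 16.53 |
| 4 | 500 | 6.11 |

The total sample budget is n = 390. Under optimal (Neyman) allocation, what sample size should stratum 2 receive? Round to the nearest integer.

Neyman allocation: n_h = n · N_h S_h / Σ N_i S_i, with n = 390.
  stratum 1: N_h·S_h = 400·4.80 = 1920.00
  stratum 2: N_h·S_h = 1120·4.19 = 4692.80
  stratum 3: N_h·S_h = 380·16.53 = 6281.40
  stratum 4: N_h·S_h = 500·6.11 = 3055.00
Σ N_h S_h = 15949.20
n for stratum 2 = 390·4692.80/15949.20 = 114.751 → 115

115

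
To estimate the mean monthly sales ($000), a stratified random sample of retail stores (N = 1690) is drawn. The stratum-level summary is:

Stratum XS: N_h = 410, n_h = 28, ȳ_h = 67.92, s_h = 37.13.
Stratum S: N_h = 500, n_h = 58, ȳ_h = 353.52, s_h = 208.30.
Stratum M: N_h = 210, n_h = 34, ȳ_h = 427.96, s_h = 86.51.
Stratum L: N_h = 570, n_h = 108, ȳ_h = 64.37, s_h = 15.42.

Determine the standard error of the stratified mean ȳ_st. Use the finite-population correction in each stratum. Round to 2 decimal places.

V̂(ȳ_st) = Σ W_h² (1 − n_h/N_h) s_h²/n_h, with W_h = N_h/N and N = 1690:
  stratum XS: (410/1690)²·(1 − 28/410)·37.13²/28 = 2.70001
  stratum S: (500/1690)²·(1 − 58/500)·208.30²/58 = 57.8854
  stratum M: (210/1690)²·(1 − 34/210)·86.51²/34 = 2.84847
  stratum L: (570/1690)²·(1 − 108/570)·15.42²/108 = 0.202996
V̂(ȳ_st) = 63.6369
SE(ȳ_st) = √63.6369 = 7.97728

SE(ȳ_st) ≈ 7.98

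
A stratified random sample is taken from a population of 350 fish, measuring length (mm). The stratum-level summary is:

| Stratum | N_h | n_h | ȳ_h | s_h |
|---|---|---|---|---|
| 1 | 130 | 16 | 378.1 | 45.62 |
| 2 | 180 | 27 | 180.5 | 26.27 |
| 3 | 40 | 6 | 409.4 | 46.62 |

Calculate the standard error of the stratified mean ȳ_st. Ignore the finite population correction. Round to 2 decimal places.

SE(ȳ_st) ≈ 5.43

V̂(ȳ_st) = Σ W_h² s_h²/n_h, with W_h = N_h/N and N = 350:
  stratum 1: (130/350)²·45.62²/16 = 17.9449
  stratum 2: (180/350)²·26.27²/27 = 6.76029
  stratum 3: (40/350)²·46.62²/6 = 4.73126
V̂(ȳ_st) = 29.4365
SE(ȳ_st) = √29.4365 = 5.42554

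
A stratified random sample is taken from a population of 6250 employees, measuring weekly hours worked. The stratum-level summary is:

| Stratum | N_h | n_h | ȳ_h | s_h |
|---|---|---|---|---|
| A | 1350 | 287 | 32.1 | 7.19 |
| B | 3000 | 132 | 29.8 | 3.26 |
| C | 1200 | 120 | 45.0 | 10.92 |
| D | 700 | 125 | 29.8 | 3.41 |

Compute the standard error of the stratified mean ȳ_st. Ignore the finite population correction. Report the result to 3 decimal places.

SE(ȳ_st) ≈ 0.254

V̂(ȳ_st) = Σ W_h² s_h²/n_h, with W_h = N_h/N and N = 6250:
  stratum A: (1350/6250)²·7.19²/287 = 0.00840395
  stratum B: (3000/6250)²·3.26²/132 = 0.01855
  stratum C: (1200/6250)²·10.92²/120 = 0.0366325
  stratum D: (700/6250)²·3.41²/125 = 0.0011669
V̂(ȳ_st) = 0.0647533
SE(ȳ_st) = √0.0647533 = 0.254467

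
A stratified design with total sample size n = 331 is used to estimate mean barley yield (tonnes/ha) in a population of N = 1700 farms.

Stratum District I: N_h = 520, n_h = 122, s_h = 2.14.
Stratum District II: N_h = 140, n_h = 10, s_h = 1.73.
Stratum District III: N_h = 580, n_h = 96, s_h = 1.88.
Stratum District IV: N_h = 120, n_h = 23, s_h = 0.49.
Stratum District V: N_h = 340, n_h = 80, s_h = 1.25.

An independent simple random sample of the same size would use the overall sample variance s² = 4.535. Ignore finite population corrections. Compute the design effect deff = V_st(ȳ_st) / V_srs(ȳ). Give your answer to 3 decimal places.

deff ≈ 0.778

V̂(ȳ_st) = Σ W_h² s_h²/n_h, with W_h = N_h/N and N = 1700:
  stratum District I: (520/1700)²·2.14²/122 = 0.00351218
  stratum District II: (140/1700)²·1.73²/10 = 0.00202979
  stratum District III: (580/1700)²·1.88²/96 = 0.00428551
  stratum District IV: (120/1700)²·0.49²/23 = 5.2015e-05
  stratum District V: (340/1700)²·1.25²/80 = 0.00078125
V_st = 0.0106607
V_srs = s²/n = 4.535/331 = 0.0137009
deff = V_st / V_srs = 0.0106607/0.0137009 = 0.7781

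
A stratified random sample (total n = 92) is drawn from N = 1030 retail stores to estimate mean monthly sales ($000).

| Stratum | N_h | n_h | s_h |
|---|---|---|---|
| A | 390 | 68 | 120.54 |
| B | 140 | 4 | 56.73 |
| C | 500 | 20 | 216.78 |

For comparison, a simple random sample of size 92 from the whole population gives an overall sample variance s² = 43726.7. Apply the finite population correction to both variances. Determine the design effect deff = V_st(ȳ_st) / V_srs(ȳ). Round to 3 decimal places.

V̂(ȳ_st) = Σ W_h² (1 − n_h/N_h) s_h²/n_h, with W_h = N_h/N and N = 1030:
  stratum A: (390/1030)²·(1 − 68/390)·120.54²/68 = 25.293
  stratum B: (140/1030)²·(1 − 4/140)·56.73²/4 = 14.4397
  stratum C: (500/1030)²·(1 − 20/500)·216.78²/20 = 531.551
V_st = 571.284
V_srs = (1 − 92/1030)·43726.7/92 = 432.837
deff = V_st / V_srs = 571.284/432.837 = 1.3199

deff ≈ 1.320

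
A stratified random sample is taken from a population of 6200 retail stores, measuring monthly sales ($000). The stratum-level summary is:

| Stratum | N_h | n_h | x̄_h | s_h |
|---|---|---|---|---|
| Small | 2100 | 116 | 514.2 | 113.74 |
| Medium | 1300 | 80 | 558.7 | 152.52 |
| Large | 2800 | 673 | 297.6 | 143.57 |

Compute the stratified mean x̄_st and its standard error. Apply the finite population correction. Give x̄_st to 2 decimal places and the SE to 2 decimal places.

x̄_st = Σ W_h x̄_h = (2100·514.2 + 1300·558.7 + 2800·297.6)/6200 = 425.71129
V̂(x̄_st) = Σ W_h² (1 − n_h/N_h) s_h²/n_h, with W_h = N_h/N and N = 6200:
  stratum Small: (2100/6200)²·(1 − 116/2100)·113.74²/116 = 12.0878
  stratum Medium: (1300/6200)²·(1 − 80/1300)·152.52²/80 = 11.9973
  stratum Large: (2800/6200)²·(1 − 673/2800)·143.57²/673 = 4.7452
V̂(x̄_st) = 28.8303
SE(x̄_st) = √28.8303 = 5.36938

x̄_st ≈ 425.71, SE ≈ 5.37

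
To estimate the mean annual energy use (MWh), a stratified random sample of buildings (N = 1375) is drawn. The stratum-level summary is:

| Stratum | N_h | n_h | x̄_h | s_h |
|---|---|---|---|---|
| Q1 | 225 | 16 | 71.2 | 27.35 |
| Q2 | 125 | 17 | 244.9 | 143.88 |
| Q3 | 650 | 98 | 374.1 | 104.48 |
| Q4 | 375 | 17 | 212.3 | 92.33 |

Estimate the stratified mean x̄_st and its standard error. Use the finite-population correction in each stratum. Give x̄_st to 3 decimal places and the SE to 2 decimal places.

x̄_st = Σ W_h x̄_h = (225·71.2 + 125·244.9 + 650·374.1 + 375·212.3)/1375 = 268.66182
V̂(x̄_st) = Σ W_h² (1 − n_h/N_h) s_h²/n_h, with W_h = N_h/N and N = 1375:
  stratum Q1: (225/1375)²·(1 − 16/225)·27.35²/16 = 1.16283
  stratum Q2: (125/1375)²·(1 − 17/125)·143.88²/17 = 8.69521
  stratum Q3: (650/1375)²·(1 − 98/650)·104.48²/98 = 21.1391
  stratum Q4: (375/1375)²·(1 − 17/375)·92.33²/17 = 35.6078
V̂(x̄_st) = 66.605
SE(x̄_st) = √66.605 = 8.16119

x̄_st ≈ 268.662, SE ≈ 8.16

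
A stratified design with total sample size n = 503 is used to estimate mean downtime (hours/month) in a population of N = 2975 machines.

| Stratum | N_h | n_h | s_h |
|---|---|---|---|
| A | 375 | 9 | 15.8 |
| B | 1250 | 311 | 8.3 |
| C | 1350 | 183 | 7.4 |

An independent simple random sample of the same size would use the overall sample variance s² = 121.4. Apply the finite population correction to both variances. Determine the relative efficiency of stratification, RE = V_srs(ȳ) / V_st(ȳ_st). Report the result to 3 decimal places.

V̂(ȳ_st) = Σ W_h² (1 − n_h/N_h) s_h²/n_h, with W_h = N_h/N and N = 2975:
  stratum A: (375/2975)²·(1 − 9/375)·15.8²/9 = 0.43014
  stratum B: (1250/2975)²·(1 − 311/1250)·8.3²/311 = 0.0293763
  stratum C: (1350/2975)²·(1 − 183/1350)·7.4²/183 = 0.0532651
V_st = 0.512782
V_srs = (1 − 503/2975)·121.4/503 = 0.200545
Relative efficiency = V_srs / V_st = 0.200545/0.512782 = 0.3911

RE ≈ 0.391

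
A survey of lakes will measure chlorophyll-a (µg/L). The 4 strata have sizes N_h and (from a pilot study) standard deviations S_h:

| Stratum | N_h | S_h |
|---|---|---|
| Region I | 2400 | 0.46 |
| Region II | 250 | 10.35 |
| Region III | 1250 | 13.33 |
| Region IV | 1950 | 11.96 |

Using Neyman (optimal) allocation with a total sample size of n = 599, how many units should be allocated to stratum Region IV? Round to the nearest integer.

320

Neyman allocation: n_h = n · N_h S_h / Σ N_i S_i, with n = 599.
  stratum Region I: N_h·S_h = 2400·0.46 = 1104.00
  stratum Region II: N_h·S_h = 250·10.35 = 2587.50
  stratum Region III: N_h·S_h = 1250·13.33 = 16662.50
  stratum Region IV: N_h·S_h = 1950·11.96 = 23322.00
Σ N_h S_h = 43676.00
n for stratum Region IV = 599·23322.00/43676.00 = 319.853 → 320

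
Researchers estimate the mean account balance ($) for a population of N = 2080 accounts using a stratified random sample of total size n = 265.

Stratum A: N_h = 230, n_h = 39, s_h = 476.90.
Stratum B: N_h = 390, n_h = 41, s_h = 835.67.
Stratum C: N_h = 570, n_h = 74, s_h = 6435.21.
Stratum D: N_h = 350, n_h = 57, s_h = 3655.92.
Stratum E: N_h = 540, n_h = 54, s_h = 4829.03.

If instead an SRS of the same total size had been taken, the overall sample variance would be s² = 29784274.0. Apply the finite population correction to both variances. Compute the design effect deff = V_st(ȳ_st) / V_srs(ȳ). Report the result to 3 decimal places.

deff ≈ 0.703

V̂(ȳ_st) = Σ W_h² (1 − n_h/N_h) s_h²/n_h, with W_h = N_h/N and N = 2080:
  stratum A: (230/2080)²·(1 − 39/230)·476.90²/39 = 59.214
  stratum B: (390/2080)²·(1 − 41/390)·835.67²/41 = 535.857
  stratum C: (570/2080)²·(1 − 74/570)·6435.21²/74 = 36569.9
  stratum D: (350/2080)²·(1 − 57/350)·3655.92²/57 = 5558.11
  stratum E: (540/2080)²·(1 − 54/540)·4829.03²/54 = 26195.7
V_st = 68918.7
V_srs = (1 − 265/2080)·29784274.0/265 = 98074.1
deff = V_st / V_srs = 68918.7/98074.1 = 0.7027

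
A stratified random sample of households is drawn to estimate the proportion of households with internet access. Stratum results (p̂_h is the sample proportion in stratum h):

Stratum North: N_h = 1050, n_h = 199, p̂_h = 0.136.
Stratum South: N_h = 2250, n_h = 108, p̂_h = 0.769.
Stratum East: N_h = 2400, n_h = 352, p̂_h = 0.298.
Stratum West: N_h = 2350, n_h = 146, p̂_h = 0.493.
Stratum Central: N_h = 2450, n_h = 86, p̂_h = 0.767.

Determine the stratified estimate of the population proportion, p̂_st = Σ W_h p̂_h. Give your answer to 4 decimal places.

N = 10500; stratum weights W_h = N_h/N.
p̂_st = Σ W_h p̂_h = (1050·0.136 + 2250·0.769 + 2400·0.298 + 2350·0.493 + 2450·0.767)/10500 = 0.53580

p̂_st ≈ 0.5358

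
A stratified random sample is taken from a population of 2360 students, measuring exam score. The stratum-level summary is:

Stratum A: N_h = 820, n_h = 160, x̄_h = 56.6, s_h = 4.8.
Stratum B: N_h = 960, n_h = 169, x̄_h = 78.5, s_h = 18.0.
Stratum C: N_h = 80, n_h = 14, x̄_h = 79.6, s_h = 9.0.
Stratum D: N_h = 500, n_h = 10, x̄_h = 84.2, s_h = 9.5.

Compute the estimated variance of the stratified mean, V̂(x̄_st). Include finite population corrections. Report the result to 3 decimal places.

V̂(x̄_st) = Σ W_h² (1 − n_h/N_h) s_h²/n_h, with W_h = N_h/N and N = 2360:
  stratum A: (820/2360)²·(1 − 160/820)·4.8²/160 = 0.0139925
  stratum B: (960/2360)²·(1 − 169/960)·18.0²/169 = 0.261386
  stratum C: (80/2360)²·(1 − 14/80)·9.0²/14 = 0.00548488
  stratum D: (500/2360)²·(1 − 10/500)·9.5²/10 = 0.396999
V̂(x̄_st) = 0.677862

V̂(x̄_st) ≈ 0.678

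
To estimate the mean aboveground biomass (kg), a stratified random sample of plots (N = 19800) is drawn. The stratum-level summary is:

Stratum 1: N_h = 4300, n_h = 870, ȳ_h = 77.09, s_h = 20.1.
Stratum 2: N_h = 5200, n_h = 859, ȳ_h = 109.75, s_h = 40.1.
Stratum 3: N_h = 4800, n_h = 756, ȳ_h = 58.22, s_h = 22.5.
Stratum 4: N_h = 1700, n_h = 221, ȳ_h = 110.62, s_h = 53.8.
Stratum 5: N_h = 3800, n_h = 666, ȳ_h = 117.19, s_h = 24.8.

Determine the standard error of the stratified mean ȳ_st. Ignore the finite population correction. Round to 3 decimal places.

SE(ȳ_st) ≈ 0.567

V̂(ȳ_st) = Σ W_h² s_h²/n_h, with W_h = N_h/N and N = 19800:
  stratum 1: (4300/19800)²·20.1²/870 = 0.0219018
  stratum 2: (5200/19800)²·40.1²/859 = 0.129114
  stratum 3: (4800/19800)²·22.5²/756 = 0.0393546
  stratum 4: (1700/19800)²·53.8²/221 = 0.0965472
  stratum 5: (3800/19800)²·24.8²/666 = 0.0340146
V̂(ȳ_st) = 0.320932
SE(ȳ_st) = √0.320932 = 0.566508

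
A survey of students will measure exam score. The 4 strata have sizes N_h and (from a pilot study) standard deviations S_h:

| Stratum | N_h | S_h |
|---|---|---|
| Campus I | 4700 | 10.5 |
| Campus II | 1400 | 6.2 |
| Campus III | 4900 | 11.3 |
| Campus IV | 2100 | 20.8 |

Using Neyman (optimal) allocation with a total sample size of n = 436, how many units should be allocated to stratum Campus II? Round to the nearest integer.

24

Neyman allocation: n_h = n · N_h S_h / Σ N_i S_i, with n = 436.
  stratum Campus I: N_h·S_h = 4700·10.5 = 49350.00
  stratum Campus II: N_h·S_h = 1400·6.2 = 8680.00
  stratum Campus III: N_h·S_h = 4900·11.3 = 55370.00
  stratum Campus IV: N_h·S_h = 2100·20.8 = 43680.00
Σ N_h S_h = 157080.00
n for stratum Campus II = 436·8680.00/157080.00 = 24.093 → 24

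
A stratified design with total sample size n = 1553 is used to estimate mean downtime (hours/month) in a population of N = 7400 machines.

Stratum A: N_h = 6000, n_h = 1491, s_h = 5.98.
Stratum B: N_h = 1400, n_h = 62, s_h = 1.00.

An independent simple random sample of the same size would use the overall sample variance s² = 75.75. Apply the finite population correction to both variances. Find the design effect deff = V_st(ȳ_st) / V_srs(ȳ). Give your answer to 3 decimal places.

V̂(ȳ_st) = Σ W_h² (1 − n_h/N_h) s_h²/n_h, with W_h = N_h/N and N = 7400:
  stratum A: (6000/7400)²·(1 − 1491/6000)·5.98²/1491 = 0.0118493
  stratum B: (1400/7400)²·(1 − 62/1400)·1.00²/62 = 0.000551733
V_st = 0.012401
V_srs = (1 − 1553/7400)·75.75/1553 = 0.0385401
deff = V_st / V_srs = 0.012401/0.0385401 = 0.3218

deff ≈ 0.322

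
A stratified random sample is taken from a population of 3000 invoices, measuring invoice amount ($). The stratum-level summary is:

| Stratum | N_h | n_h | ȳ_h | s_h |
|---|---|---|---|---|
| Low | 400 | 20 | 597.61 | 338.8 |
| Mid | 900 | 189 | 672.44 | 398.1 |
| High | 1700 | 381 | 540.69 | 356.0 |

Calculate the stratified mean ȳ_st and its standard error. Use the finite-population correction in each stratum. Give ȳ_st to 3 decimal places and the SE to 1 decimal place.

ȳ_st = Σ W_h ȳ_h = (400·597.61 + 900·672.44 + 1700·540.69)/3000 = 587.80433
V̂(ȳ_st) = Σ W_h² (1 − n_h/N_h) s_h²/n_h, with W_h = N_h/N and N = 3000:
  stratum Low: (400/3000)²·(1 − 20/400)·338.8²/20 = 96.9299
  stratum Mid: (900/3000)²·(1 − 189/900)·398.1²/189 = 59.62
  stratum High: (1700/3000)²·(1 − 381/1700)·356.0²/381 = 82.8755
V̂(ȳ_st) = 239.425
SE(ȳ_st) = √239.425 = 15.4734

ȳ_st ≈ 587.804, SE ≈ 15.5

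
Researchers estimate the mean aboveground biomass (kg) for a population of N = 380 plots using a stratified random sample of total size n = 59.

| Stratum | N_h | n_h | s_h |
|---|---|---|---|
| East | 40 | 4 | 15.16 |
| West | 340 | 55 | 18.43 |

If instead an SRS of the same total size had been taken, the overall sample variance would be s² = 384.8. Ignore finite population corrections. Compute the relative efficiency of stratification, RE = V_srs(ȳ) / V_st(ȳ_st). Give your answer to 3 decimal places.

V̂(ȳ_st) = Σ W_h² s_h²/n_h, with W_h = N_h/N and N = 380:
  stratum East: (40/380)²·15.16²/4 = 0.636636
  stratum West: (340/380)²·18.43²/55 = 4.944
V_st = 5.58064
V_srs = s²/n = 384.8/59 = 6.52203
Relative efficiency = V_srs / V_st = 6.52203/5.58064 = 1.1687

RE ≈ 1.169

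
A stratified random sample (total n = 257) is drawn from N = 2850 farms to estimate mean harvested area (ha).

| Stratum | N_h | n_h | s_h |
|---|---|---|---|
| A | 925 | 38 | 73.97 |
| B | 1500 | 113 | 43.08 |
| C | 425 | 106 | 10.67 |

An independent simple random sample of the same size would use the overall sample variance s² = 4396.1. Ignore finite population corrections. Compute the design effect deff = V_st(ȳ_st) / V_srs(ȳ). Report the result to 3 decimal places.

deff ≈ 1.154

V̂(ȳ_st) = Σ W_h² s_h²/n_h, with W_h = N_h/N and N = 2850:
  stratum A: (925/2850)²·73.97²/38 = 15.1678
  stratum B: (1500/2850)²·43.08²/113 = 4.54952
  stratum C: (425/2850)²·10.67²/106 = 0.0238842
V_st = 19.7412
V_srs = s²/n = 4396.1/257 = 17.1054
deff = V_st / V_srs = 19.7412/17.1054 = 1.1541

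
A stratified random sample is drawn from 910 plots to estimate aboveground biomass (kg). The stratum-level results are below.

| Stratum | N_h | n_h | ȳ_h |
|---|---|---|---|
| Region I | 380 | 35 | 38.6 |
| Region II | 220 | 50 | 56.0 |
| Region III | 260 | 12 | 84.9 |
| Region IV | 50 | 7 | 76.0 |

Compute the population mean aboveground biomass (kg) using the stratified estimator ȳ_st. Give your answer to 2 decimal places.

ȳ_st ≈ 58.09

N = Σ N_h = 910. Stratum weights W_h = N_h/N.
ȳ_st = (380·38.6 + 220·56.0 + 260·84.9 + 50·76.0) / 910 = 58.0901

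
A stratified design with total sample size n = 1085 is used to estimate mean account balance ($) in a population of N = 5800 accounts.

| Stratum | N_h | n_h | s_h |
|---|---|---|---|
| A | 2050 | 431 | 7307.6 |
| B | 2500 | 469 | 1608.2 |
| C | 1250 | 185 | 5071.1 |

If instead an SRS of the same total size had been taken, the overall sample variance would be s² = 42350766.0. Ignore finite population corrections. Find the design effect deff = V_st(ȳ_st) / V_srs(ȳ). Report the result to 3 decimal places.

V̂(ȳ_st) = Σ W_h² s_h²/n_h, with W_h = N_h/N and N = 5800:
  stratum A: (2050/5800)²·7307.6²/431 = 15478.3
  stratum B: (2500/5800)²·1608.2²/469 = 1024.55
  stratum C: (1250/5800)²·5071.1²/185 = 6456.49
V_st = 22959.4
V_srs = s²/n = 42350766.0/1085 = 39033
deff = V_st / V_srs = 22959.4/39033 = 0.5882

deff ≈ 0.588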